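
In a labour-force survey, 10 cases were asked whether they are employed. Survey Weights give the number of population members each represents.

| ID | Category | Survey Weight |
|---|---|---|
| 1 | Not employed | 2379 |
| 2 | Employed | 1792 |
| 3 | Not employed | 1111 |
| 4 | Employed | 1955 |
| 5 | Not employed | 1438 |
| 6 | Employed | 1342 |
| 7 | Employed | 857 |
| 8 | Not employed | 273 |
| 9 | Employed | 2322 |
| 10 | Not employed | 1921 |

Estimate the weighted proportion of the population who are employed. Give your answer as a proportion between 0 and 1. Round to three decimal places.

0.537

Sum of weights for 'Employed' = 1792 + 1955 + 1342 + 857 + 2322 = 8268
Total weight = 2379 + 1792 + 1111 + 1955 + 1438 + 1342 + 857 + 273 + 2322 + 1921 = 15390
Weighted proportion = 8268 / 15390 = 0.53723197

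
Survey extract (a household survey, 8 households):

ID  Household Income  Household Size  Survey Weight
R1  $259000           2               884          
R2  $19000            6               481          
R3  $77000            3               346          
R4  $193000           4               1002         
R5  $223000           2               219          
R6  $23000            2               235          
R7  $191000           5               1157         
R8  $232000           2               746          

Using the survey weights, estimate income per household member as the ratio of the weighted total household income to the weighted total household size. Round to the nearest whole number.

Σ wᵢ·y = 259000×884 + 19000×481 + 77000×346 + 193000×1002 + 223000×219 + 23000×235 + 191000×1157 + 232000×746
  = 228956000 + 9139000 + 26642000 + 193386000 + 48837000 + 5405000 + 220987000 + 173072000 = 906424000
Σ wᵢ·x = 2×884 + 6×481 + 3×346 + 4×1002 + 2×219 + 2×235 + 5×1157 + 2×746
  = 1768 + 2886 + 1038 + 4008 + 438 + 470 + 5785 + 1492 = 17885
Ratio = 906424000 / 17885 = 50680.682

50681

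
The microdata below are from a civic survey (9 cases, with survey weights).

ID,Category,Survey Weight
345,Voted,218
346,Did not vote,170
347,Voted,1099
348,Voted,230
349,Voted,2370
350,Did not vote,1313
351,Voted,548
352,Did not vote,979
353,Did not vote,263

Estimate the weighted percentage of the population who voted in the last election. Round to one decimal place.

62.1

Sum of weights for 'Voted' = 218 + 1099 + 230 + 2370 + 548 = 4465
Total weight = 218 + 170 + 1099 + 230 + 2370 + 1313 + 548 + 979 + 263 = 7190
Weighted proportion = 4465 / 7190 = 0.62100139 → 62.100139%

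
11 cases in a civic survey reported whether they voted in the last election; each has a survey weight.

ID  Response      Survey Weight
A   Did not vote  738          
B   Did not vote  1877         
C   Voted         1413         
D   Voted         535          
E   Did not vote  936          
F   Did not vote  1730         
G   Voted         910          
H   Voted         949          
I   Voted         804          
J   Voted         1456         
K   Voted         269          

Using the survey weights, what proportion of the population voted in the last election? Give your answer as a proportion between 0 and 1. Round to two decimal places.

0.55

Sum of weights for 'Voted' = 1413 + 535 + 910 + 949 + 804 + 1456 + 269 = 6336
Total weight = 738 + 1877 + 1413 + 535 + 936 + 1730 + 910 + 949 + 804 + 1456 + 269 = 11617
Weighted proportion = 6336 / 11617 = 0.54540759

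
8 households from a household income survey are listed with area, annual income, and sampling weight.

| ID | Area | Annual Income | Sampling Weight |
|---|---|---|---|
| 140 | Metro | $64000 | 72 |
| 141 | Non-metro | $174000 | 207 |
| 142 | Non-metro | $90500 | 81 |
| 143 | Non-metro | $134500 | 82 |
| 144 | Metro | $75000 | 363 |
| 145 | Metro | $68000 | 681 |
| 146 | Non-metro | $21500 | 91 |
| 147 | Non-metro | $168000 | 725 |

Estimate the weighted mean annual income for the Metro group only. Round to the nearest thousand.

70000

Metro rows: 140, 144, 145
Weighted sum = 64000×72 + 75000×363 + 68000×681
  = 4608000 + 27225000 + 46308000 = 78141000
Sum of weights = 72 + 363 + 681 = 1116
Weighted mean = 78141000 / 1116 = 70018.817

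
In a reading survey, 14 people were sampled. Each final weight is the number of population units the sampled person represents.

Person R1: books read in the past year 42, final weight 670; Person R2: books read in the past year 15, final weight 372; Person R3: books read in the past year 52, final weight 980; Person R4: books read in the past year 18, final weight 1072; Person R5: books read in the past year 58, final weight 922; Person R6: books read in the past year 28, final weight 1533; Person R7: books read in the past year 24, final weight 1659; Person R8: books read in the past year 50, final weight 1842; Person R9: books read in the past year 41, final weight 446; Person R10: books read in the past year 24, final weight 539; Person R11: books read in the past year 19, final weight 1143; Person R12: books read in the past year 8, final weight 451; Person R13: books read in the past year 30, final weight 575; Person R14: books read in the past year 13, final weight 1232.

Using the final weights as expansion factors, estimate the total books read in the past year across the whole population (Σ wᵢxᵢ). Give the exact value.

422105

Weighted total = 422105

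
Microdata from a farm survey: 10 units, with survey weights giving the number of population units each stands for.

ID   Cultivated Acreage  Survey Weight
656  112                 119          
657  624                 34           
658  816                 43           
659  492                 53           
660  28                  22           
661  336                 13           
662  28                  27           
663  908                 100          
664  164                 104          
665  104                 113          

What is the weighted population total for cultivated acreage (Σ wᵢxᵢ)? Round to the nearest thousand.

Weighted total = 112×119 + 624×34 + 816×43 + 492×53 + 28×22 + 336×13 + 28×27 + 908×100 + 164×104 + 104×113
  = 13328 + 21216 + 35088 + 26076 + 616 + 4368 + 756 + 90800 + 17056 + 11752 = 221056

221000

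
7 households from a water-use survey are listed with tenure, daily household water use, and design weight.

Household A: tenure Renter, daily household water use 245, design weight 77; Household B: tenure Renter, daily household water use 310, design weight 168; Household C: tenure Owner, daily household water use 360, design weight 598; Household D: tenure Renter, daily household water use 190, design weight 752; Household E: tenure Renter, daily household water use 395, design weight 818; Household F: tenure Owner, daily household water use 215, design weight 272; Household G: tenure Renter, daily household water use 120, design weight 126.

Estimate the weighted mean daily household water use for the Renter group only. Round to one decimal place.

284.4

Renter rows: A, B, D, E, G
Weighted sum = 245×77 + 310×168 + 190×752 + 395×818 + 120×126
  = 18865 + 52080 + 142880 + 323110 + 15120 = 552055
Sum of weights = 77 + 168 + 752 + 818 + 126 = 1941
Weighted mean = 552055 / 1941 = 284.41783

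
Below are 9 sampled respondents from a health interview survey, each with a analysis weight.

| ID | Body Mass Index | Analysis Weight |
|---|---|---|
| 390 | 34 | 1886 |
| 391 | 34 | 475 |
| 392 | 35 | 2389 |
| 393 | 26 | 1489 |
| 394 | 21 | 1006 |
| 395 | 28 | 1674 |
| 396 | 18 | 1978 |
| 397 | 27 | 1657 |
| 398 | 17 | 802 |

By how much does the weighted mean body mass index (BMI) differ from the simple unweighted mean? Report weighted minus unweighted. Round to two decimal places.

0.63

Unweighted sum = 34 + 34 + 35 + 26 + 21 + 28 + 18 + 27 + 17 = 240
Unweighted mean = 240 / 9 = 26.666667
Weighted sum = 34×1886 + 34×475 + 35×2389 + 26×1489 + 21×1006 + 28×1674 + 18×1978 + 27×1657 + 17×802
  = 64124 + 16150 + 83615 + 38714 + 21126 + 46872 + 35604 + 44739 + 13634 = 364578
Sum of weights = 13356
Weighted mean = 364578 / 13356 = 27.296945
Difference (weighted minus unweighted) = 0.63027853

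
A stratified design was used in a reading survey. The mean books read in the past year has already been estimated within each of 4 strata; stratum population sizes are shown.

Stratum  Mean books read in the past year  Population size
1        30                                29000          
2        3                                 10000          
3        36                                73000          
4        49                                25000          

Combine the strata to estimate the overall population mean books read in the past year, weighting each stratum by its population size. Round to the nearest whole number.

Σ Nₕ·x̄ₕ = 30×29000 + 3×10000 + 36×73000 + 49×25000
  = 870000 + 30000 + 2628000 + 1225000 = 4753000
Σ Nₕ = 29000 + 10000 + 73000 + 25000 = 137000
Overall mean = 4753000 / 137000 = 34.693431

35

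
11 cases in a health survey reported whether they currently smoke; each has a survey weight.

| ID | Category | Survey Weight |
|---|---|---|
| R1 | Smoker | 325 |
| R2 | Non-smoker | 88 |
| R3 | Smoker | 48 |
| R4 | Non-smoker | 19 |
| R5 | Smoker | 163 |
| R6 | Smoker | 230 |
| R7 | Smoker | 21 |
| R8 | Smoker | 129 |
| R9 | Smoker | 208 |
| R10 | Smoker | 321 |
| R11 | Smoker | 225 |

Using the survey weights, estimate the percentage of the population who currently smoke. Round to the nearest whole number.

Sum of weights for 'Smoker' = 325 + 48 + 163 + 230 + 21 + 129 + 208 + 321 + 225 = 1670
Total weight = 325 + 88 + 48 + 19 + 163 + 230 + 21 + 129 + 208 + 321 + 225 = 1777
Weighted proportion = 1670 / 1777 = 0.93978616 → 93.978616%

94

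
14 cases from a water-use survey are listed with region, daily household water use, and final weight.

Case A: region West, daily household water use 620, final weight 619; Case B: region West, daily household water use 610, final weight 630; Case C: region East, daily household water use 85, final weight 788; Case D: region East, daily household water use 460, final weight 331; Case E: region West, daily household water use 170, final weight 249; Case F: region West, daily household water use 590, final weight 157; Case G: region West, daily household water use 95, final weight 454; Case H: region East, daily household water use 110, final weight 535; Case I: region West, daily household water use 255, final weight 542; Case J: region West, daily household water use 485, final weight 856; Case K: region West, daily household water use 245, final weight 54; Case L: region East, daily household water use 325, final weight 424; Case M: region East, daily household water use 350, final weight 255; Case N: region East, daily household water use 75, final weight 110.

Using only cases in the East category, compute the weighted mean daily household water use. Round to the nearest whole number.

East rows: C, D, H, L, M, N
Weighted sum = 85×788 + 460×331 + 110×535 + 325×424 + 350×255 + 75×110
  = 513390
Sum of weights = 788 + 331 + 535 + 424 + 255 + 110 = 2443
Weighted mean = 513390 / 2443 = 210.14736

210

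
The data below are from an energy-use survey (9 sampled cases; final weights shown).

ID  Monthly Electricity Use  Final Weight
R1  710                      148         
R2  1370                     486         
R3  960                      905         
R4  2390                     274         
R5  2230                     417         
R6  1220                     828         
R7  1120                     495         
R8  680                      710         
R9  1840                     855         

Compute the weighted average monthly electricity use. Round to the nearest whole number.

Weighted sum = 6845030
Sum of weights = 5118
Weighted mean = 6845030 / 5118 = 1337.4424

1337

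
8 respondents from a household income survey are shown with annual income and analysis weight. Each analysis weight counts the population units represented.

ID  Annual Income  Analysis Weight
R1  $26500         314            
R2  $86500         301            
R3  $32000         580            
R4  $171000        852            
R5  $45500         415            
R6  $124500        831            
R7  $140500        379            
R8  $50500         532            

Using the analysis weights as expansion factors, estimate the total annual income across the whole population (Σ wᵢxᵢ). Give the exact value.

401067000

Weighted total = 26500×314 + 86500×301 + 32000×580 + 171000×852 + 45500×415 + 124500×831 + 140500×379 + 50500×532
  = 8321000 + 26036500 + 18560000 + 145692000 + 18882500 + 103459500 + 53249500 + 26866000 = 401067000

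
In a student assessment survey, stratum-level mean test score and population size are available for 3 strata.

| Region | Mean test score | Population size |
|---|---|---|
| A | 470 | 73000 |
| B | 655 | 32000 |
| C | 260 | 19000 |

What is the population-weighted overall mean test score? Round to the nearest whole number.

Σ Nₕ·x̄ₕ = 60210000
Σ Nₕ = 73000 + 32000 + 19000 = 124000
Overall mean = 60210000 / 124000 = 485.56452

486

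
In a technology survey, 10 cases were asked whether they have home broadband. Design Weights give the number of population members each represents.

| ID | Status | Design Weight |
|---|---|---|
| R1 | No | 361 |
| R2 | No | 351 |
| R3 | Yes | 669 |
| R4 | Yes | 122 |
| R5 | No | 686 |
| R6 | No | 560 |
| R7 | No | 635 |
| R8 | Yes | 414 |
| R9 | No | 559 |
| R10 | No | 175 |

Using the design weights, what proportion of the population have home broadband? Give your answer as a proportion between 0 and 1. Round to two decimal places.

Sum of weights for 'Yes' = 669 + 122 + 414 = 1205
Total weight = 361 + 351 + 669 + 122 + 686 + 560 + 635 + 414 + 559 + 175 = 4532
Weighted proportion = 1205 / 4532 = 0.26588703

0.27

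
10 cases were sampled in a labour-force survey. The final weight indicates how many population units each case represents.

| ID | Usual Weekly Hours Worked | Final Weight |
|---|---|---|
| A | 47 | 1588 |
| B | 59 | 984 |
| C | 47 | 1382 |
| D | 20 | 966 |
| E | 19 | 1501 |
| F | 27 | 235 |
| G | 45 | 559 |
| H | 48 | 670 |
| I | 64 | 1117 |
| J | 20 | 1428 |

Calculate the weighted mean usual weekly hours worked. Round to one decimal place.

Weighted sum = 47×1588 + 59×984 + 47×1382 + 20×966 + 19×1501 + 27×235 + 45×559 + 48×670 + 64×1117 + 20×1428
  = 409193
Sum of weights = 1588 + 984 + 1382 + 966 + 1501 + 235 + 559 + 670 + 1117 + 1428 = 10430
Weighted mean = 409193 / 10430 = 39.232311

39.2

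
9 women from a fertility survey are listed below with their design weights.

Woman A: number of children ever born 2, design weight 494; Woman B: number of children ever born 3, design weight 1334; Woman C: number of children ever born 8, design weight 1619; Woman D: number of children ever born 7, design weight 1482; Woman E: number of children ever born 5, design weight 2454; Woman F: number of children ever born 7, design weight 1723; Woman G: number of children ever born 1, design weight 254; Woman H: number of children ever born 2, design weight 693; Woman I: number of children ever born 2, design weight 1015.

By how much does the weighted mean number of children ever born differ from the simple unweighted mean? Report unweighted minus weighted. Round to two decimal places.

Unweighted sum = 37
Unweighted mean = 37 / 9 = 4.1111111
Weighted sum = 56317
Sum of weights = 494 + 1334 + 1619 + 1482 + 2454 + 1723 + 254 + 693 + 1015 = 11068
Weighted mean = 56317 / 11068 = 5.0882725
Difference (unweighted minus weighted) = -0.97716139

-0.98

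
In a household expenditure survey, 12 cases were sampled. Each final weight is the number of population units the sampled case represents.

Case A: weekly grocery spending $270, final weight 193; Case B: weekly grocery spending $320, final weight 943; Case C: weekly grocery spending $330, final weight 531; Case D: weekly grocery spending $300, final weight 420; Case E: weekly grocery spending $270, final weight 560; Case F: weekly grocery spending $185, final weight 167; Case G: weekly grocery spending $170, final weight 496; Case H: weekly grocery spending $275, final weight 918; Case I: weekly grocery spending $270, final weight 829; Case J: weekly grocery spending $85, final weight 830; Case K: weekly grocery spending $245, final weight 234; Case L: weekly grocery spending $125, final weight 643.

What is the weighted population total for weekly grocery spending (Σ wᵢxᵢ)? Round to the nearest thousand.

Weighted total = 270×193 + 320×943 + 330×531 + 300×420 + 270×560 + 185×167 + 170×496 + 275×918 + 270×829 + 85×830 + 245×234 + 125×643
  = 52110 + 301760 + 175230 + 126000 + 151200 + 30895 + 84320 + 252450 + 223830 + 70550 + 57330 + 80375 = 1606050

1606000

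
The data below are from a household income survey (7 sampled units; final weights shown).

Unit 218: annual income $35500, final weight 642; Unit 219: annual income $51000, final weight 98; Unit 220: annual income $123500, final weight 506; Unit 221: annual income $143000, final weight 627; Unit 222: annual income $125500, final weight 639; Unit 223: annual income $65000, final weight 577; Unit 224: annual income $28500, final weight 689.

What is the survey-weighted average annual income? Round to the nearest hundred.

84000

Weighted sum = 35500×642 + 51000×98 + 123500×506 + 143000×627 + 125500×639 + 65000×577 + 28500×689
  = 22791000 + 4998000 + 62491000 + 89661000 + 80194500 + 37505000 + 19636500 = 317277000
Sum of weights = 642 + 98 + 506 + 627 + 639 + 577 + 689 = 3778
Weighted mean = 317277000 / 3778 = 83980.148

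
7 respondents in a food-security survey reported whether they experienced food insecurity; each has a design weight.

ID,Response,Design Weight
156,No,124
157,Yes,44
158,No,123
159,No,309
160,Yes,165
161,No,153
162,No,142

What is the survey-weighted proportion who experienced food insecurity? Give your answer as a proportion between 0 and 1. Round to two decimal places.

0.20

Sum of weights for 'Yes' = 44 + 165 = 209
Total weight = 124 + 44 + 123 + 309 + 165 + 153 + 142 = 1060
Weighted proportion = 209 / 1060 = 0.19716981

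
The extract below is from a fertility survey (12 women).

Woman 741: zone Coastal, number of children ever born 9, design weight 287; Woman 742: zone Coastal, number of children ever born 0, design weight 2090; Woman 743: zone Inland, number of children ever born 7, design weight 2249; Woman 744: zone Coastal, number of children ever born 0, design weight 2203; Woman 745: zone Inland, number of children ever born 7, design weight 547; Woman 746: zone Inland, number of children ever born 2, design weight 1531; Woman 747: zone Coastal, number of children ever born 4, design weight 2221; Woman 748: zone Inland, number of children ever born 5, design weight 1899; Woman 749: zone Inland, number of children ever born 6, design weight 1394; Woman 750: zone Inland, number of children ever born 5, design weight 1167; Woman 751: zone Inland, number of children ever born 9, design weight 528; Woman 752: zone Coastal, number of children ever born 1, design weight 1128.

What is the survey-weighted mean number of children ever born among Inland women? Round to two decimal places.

5.48

Inland rows: 743, 745, 746, 748, 749, 750, 751
Weighted sum = 7×2249 + 7×547 + 2×1531 + 5×1899 + 6×1394 + 5×1167 + 9×528
  = 15743 + 3829 + 3062 + 9495 + 8364 + 5835 + 4752 = 51080
Sum of weights = 2249 + 547 + 1531 + 1899 + 1394 + 1167 + 528 = 9315
Weighted mean = 51080 / 9315 = 5.4836286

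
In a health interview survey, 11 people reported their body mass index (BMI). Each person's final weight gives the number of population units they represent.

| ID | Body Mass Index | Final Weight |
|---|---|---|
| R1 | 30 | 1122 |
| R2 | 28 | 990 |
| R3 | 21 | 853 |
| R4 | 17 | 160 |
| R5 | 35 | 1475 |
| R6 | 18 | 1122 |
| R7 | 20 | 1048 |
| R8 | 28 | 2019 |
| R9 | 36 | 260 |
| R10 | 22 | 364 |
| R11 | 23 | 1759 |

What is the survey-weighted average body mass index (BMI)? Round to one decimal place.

Weighted sum = 30×1122 + 28×990 + 21×853 + 17×160 + 35×1475 + 18×1122 + 20×1048 + 28×2019 + 36×260 + 22×364 + 23×1759
  = 289151
Sum of weights = 11172
Weighted mean = 289151 / 11172 = 25.881758

25.9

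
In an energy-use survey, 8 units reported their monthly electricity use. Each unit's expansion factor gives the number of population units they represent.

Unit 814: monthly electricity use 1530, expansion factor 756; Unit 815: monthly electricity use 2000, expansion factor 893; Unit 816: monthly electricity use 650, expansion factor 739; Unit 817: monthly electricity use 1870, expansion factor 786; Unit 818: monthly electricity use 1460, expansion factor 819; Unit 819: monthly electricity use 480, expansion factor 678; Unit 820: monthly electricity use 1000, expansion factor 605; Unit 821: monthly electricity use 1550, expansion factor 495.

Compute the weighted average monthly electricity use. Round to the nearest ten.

1350

Weighted sum = 1530×756 + 2000×893 + 650×739 + 1870×786 + 1460×819 + 480×678 + 1000×605 + 1550×495
  = 1156680 + 1786000 + 480350 + 1469820 + 1195740 + 325440 + 605000 + 767250 = 7786280
Sum of weights = 5771
Weighted mean = 7786280 / 5771 = 1349.2081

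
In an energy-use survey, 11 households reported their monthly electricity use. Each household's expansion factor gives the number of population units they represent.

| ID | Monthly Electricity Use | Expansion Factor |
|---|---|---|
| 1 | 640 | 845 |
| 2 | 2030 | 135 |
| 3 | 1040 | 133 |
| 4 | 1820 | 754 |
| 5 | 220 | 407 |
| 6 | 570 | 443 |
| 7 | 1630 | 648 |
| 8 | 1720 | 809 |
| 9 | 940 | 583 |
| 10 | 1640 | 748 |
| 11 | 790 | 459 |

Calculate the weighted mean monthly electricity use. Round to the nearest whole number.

1216

Weighted sum = 640×845 + 2030×135 + 1040×133 + 1820×754 + 220×407 + 570×443 + 1630×648 + 1720×809 + 940×583 + 1640×748 + 790×459
  = 540800 + 274050 + 138320 + 1372280 + 89540 + 252510 + 1056240 + 1391480 + 548020 + 1226720 + 362610 = 7252570
Sum of weights = 845 + 135 + 133 + 754 + 407 + 443 + 648 + 809 + 583 + 748 + 459 = 5964
Weighted mean = 7252570 / 5964 = 1216.058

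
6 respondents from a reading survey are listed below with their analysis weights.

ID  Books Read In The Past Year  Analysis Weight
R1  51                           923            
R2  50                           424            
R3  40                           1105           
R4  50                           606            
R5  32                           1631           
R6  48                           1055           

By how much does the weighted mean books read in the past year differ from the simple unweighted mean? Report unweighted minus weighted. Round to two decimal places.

2.41

Unweighted sum = 51 + 50 + 40 + 50 + 32 + 48 = 271
Unweighted mean = 271 / 6 = 45.166667
Weighted sum = 245605
Sum of weights = 923 + 424 + 1105 + 606 + 1631 + 1055 = 5744
Weighted mean = 245605 / 5744 = 42.758531
Difference (unweighted minus weighted) = 2.408136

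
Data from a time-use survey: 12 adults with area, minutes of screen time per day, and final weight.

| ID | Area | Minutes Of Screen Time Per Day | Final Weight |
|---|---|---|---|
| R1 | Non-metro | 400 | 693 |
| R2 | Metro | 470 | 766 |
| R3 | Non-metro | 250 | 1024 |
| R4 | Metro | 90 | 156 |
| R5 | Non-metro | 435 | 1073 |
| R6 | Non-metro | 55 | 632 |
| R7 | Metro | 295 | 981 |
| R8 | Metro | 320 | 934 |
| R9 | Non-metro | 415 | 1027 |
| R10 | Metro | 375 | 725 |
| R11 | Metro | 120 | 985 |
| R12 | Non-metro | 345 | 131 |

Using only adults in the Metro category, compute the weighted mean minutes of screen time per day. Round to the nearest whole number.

297

Metro rows: R2, R4, R7, R8, R10, R11
Weighted sum = 470×766 + 90×156 + 295×981 + 320×934 + 375×725 + 120×985
  = 1352410
Sum of weights = 766 + 156 + 981 + 934 + 725 + 985 = 4547
Weighted mean = 1352410 / 4547 = 297.42907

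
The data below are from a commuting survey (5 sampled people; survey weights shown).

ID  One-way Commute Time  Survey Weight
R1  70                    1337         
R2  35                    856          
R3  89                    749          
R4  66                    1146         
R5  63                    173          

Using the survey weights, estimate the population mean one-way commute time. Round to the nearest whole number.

65

Weighted sum = 70×1337 + 35×856 + 89×749 + 66×1146 + 63×173
  = 93590 + 29960 + 66661 + 75636 + 10899 = 276746
Sum of weights = 4261
Weighted mean = 276746 / 4261 = 64.948604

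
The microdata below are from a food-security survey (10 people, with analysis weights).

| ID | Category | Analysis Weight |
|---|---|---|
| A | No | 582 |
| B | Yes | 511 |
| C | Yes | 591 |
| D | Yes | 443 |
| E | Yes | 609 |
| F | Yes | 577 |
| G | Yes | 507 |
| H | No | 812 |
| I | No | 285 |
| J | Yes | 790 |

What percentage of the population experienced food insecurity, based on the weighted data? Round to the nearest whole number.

71

Sum of weights for 'Yes' = 511 + 591 + 443 + 609 + 577 + 507 + 790 = 4028
Total weight = 582 + 511 + 591 + 443 + 609 + 577 + 507 + 812 + 285 + 790 = 5707
Weighted proportion = 4028 / 5707 = 0.70579989 → 70.579989%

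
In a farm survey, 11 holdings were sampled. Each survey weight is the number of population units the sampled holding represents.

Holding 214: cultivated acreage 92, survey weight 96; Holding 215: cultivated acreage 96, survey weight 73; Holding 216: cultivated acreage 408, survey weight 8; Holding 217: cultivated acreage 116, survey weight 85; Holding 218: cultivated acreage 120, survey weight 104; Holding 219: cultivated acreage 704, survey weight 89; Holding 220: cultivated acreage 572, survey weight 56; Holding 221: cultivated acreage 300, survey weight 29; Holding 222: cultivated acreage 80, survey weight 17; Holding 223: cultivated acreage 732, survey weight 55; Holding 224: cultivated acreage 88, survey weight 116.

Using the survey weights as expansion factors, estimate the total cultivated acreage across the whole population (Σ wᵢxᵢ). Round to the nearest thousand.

197000

Weighted total = 92×96 + 96×73 + 408×8 + 116×85 + 120×104 + 704×89 + 572×56 + 300×29 + 80×17 + 732×55 + 88×116
  = 8832 + 7008 + 3264 + 9860 + 12480 + 62656 + 32032 + 8700 + 1360 + 40260 + 10208 = 196660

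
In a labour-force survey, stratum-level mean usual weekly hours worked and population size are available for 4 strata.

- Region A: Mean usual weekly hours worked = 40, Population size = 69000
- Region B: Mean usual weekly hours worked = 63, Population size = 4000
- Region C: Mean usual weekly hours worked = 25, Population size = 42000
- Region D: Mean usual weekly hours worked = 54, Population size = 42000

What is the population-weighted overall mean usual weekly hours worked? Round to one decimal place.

40.3

Σ Nₕ·x̄ₕ = 40×69000 + 63×4000 + 25×42000 + 54×42000
  = 2760000 + 252000 + 1050000 + 2268000 = 6330000
Σ Nₕ = 157000
Overall mean = 6330000 / 157000 = 40.318471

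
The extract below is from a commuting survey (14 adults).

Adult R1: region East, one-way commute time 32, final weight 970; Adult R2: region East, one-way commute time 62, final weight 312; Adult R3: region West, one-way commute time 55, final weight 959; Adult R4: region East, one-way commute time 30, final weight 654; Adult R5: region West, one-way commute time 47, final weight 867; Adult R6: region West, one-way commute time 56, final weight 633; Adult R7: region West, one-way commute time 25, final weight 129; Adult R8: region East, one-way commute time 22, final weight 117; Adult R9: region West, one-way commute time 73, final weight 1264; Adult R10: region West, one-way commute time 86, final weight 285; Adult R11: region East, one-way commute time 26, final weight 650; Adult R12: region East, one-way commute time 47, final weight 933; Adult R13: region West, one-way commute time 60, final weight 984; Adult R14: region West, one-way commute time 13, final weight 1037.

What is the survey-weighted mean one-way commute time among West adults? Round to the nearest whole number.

52

West rows: R3, R5, R6, R7, R9, R10, R13, R14
Weighted sum = 321470
Sum of weights = 6158
Weighted mean = 321470 / 6158 = 52.203638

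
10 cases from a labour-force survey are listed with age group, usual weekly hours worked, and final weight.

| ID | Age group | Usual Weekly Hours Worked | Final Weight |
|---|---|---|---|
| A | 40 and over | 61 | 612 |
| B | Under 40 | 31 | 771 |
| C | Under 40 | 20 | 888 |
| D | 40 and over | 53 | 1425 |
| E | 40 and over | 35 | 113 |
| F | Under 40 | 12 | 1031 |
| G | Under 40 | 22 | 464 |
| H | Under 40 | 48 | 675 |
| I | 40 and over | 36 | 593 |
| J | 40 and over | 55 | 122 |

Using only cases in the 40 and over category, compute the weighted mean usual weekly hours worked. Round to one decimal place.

40 and over rows: A, D, E, I, J
Weighted sum = 61×612 + 53×1425 + 35×113 + 36×593 + 55×122
  = 144870
Sum of weights = 612 + 1425 + 113 + 593 + 122 = 2865
Weighted mean = 144870 / 2865 = 50.565445

50.6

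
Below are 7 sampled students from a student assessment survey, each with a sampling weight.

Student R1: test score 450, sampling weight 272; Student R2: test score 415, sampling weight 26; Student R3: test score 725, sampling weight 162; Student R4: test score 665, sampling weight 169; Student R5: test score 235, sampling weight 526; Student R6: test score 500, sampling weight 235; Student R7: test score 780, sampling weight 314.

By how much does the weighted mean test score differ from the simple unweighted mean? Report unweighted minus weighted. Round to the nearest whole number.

Unweighted sum = 450 + 415 + 725 + 665 + 235 + 500 + 780 = 3770
Unweighted mean = 3770 / 7 = 538.57143
Weighted sum = 450×272 + 415×26 + 725×162 + 665×169 + 235×526 + 500×235 + 780×314
  = 122400 + 10790 + 117450 + 112385 + 123610 + 117500 + 244920 = 849055
Sum of weights = 1704
Weighted mean = 849055 / 1704 = 498.27171
Difference (unweighted minus weighted) = 40.299715

40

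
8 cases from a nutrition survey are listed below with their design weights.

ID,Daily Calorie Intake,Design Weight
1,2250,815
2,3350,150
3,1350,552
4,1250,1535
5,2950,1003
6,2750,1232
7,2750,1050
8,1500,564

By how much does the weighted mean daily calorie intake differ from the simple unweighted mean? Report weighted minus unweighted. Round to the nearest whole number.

Unweighted sum = 2250 + 3350 + 1350 + 1250 + 2950 + 2750 + 2750 + 1500 = 18150
Unweighted mean = 18150 / 8 = 2268.75
Weighted sum = 15080550
Sum of weights = 815 + 150 + 552 + 1535 + 1003 + 1232 + 1050 + 564 = 6901
Weighted mean = 15080550 / 6901 = 2185.2703
Difference (weighted minus unweighted) = -83.479749

-83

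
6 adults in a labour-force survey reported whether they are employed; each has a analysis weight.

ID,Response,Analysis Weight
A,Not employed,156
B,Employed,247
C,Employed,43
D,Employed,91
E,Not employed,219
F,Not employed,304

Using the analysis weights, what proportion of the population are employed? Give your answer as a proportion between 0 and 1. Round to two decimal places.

Sum of weights for 'Employed' = 247 + 43 + 91 = 381
Total weight = 156 + 247 + 43 + 91 + 219 + 304 = 1060
Weighted proportion = 381 / 1060 = 0.35943396

0.36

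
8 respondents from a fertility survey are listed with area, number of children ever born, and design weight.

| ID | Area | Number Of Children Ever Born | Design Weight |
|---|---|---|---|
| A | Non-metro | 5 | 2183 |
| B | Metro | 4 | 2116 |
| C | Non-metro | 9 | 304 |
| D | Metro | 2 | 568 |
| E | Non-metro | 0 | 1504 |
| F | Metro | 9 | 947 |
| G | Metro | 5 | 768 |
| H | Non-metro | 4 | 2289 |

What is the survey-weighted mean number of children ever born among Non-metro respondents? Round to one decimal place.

3.6

Non-metro rows: A, C, E, H
Weighted sum = 22807
Sum of weights = 2183 + 304 + 1504 + 2289 = 6280
Weighted mean = 22807 / 6280 = 3.6316879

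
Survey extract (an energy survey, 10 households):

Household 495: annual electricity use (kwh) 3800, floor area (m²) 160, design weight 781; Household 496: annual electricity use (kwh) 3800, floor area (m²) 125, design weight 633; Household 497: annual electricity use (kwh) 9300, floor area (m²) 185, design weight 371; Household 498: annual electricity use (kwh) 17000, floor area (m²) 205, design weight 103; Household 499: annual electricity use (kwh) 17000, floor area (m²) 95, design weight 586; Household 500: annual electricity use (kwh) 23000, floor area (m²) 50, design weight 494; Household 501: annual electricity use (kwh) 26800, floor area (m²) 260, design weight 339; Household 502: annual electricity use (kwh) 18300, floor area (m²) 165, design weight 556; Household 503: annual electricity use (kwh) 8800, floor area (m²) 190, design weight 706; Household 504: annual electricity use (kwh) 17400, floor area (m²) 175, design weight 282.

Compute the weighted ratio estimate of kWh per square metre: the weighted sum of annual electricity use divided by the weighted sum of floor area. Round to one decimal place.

Σ wᵢ·y = 3800×781 + 3800×633 + 9300×371 + 17000×103 + 17000×586 + 23000×494 + 26800×339 + 18300×556 + 8800×706 + 17400×282
  = 2967800 + 2405400 + 3450300 + 1751000 + 9962000 + 11362000 + 9085200 + 10174800 + 6212800 + 4906800 = 62278100
Σ wᵢ·x = 737575
Ratio = 62278100 / 737575 = 84.436295

84.4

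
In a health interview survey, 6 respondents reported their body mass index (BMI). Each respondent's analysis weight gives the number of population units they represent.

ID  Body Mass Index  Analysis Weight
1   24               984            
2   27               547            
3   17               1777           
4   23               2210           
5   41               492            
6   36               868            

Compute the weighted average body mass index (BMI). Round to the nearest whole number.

Weighted sum = 24×984 + 27×547 + 17×1777 + 23×2210 + 41×492 + 36×868
  = 23616 + 14769 + 30209 + 50830 + 20172 + 31248 = 170844
Sum of weights = 984 + 547 + 1777 + 2210 + 492 + 868 = 6878
Weighted mean = 170844 / 6878 = 24.839197

25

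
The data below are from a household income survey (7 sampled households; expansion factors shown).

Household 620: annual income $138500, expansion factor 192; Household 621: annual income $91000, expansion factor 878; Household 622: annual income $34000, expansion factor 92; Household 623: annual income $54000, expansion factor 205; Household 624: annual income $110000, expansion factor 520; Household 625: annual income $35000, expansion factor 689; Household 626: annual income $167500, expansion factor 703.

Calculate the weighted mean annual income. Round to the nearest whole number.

97516

Weighted sum = 138500×192 + 91000×878 + 34000×92 + 54000×205 + 110000×520 + 35000×689 + 167500×703
  = 26592000 + 79898000 + 3128000 + 11070000 + 57200000 + 24115000 + 117752500 = 319755500
Sum of weights = 192 + 878 + 92 + 205 + 520 + 689 + 703 = 3279
Weighted mean = 319755500 / 3279 = 97516.163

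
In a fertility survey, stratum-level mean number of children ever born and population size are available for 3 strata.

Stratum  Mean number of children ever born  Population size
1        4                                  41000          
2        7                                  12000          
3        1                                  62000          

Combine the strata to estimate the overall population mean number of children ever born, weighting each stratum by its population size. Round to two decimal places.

2.70

Σ Nₕ·x̄ₕ = 4×41000 + 7×12000 + 1×62000
  = 164000 + 84000 + 62000 = 310000
Σ Nₕ = 41000 + 12000 + 62000 = 115000
Overall mean = 310000 / 115000 = 2.6956522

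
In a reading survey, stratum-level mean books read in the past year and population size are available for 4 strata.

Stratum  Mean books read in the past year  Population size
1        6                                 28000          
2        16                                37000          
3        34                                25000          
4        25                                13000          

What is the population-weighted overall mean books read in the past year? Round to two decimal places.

Σ Nₕ·x̄ₕ = 6×28000 + 16×37000 + 34×25000 + 25×13000
  = 168000 + 592000 + 850000 + 325000 = 1935000
Σ Nₕ = 103000
Overall mean = 1935000 / 103000 = 18.786408

18.79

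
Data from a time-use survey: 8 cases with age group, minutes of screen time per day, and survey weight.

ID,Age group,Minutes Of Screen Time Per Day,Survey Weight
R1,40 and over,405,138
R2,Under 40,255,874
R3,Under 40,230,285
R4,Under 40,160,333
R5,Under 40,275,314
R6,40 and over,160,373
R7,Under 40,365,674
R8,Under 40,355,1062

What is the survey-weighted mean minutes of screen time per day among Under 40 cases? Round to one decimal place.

Under 40 rows: R2, R3, R4, R5, R7, R8
Weighted sum = 255×874 + 230×285 + 160×333 + 275×314 + 365×674 + 355×1062
  = 222870 + 65550 + 53280 + 86350 + 246010 + 377010 = 1051070
Sum of weights = 3542
Weighted mean = 1051070 / 3542 = 296.74478

296.7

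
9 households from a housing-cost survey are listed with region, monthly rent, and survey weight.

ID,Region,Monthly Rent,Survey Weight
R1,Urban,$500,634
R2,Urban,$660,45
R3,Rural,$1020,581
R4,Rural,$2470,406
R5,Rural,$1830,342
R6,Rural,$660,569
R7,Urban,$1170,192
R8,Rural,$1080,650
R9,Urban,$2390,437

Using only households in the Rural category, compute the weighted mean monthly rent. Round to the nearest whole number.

1295

Rural rows: R3, R4, R5, R6, R8
Weighted sum = 3298840
Sum of weights = 581 + 406 + 342 + 569 + 650 = 2548
Weighted mean = 3298840 / 2548 = 1294.6782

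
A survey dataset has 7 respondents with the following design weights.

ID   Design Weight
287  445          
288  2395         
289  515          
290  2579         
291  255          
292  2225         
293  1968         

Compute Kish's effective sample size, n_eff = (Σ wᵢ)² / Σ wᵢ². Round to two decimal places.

4.96

Σ wᵢ = 445 + 2395 + 515 + 2579 + 255 + 2225 + 1968 = 10382
Σ wᵢ² = 198025 + 5736025 + 265225 + 6651241 + 65025 + 4950625 + 3873024 = 21739190
n_eff = 10382² / 21739190 = 107785924 / 21739190 = 4.9581389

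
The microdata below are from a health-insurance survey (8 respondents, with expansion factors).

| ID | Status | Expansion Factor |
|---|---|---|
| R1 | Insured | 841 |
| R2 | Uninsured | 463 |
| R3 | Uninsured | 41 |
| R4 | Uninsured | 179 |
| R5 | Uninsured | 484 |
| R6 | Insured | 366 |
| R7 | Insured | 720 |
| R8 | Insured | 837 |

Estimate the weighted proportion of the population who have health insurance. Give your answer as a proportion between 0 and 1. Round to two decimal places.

0.70

Sum of weights for 'Insured' = 841 + 366 + 720 + 837 = 2764
Total weight = 841 + 463 + 41 + 179 + 484 + 366 + 720 + 837 = 3931
Weighted proportion = 2764 / 3931 = 0.70312897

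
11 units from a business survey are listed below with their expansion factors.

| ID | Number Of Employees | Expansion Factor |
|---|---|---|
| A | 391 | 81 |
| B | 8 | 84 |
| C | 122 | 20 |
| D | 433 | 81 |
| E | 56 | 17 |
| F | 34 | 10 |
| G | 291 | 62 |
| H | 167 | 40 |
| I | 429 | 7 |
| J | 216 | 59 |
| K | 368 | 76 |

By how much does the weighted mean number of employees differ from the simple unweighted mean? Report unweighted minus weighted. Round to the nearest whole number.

-31

Unweighted sum = 391 + 8 + 122 + 433 + 56 + 34 + 291 + 167 + 429 + 216 + 368 = 2515
Unweighted mean = 2515 / 11 = 228.63636
Weighted sum = 391×81 + 8×84 + 122×20 + 433×81 + 56×17 + 34×10 + 291×62 + 167×40 + 429×7 + 216×59 + 368×76
  = 31671 + 672 + 2440 + 35073 + 952 + 340 + 18042 + 6680 + 3003 + 12744 + 27968 = 139585
Sum of weights = 81 + 84 + 20 + 81 + 17 + 10 + 62 + 40 + 7 + 59 + 76 = 537
Weighted mean = 139585 / 537 = 259.93482
Difference (unweighted minus weighted) = -31.298459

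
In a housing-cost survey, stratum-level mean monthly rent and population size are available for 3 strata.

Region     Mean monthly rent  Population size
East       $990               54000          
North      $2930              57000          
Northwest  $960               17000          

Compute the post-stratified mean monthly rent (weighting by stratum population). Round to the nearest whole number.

1850

Σ Nₕ·x̄ₕ = 990×54000 + 2930×57000 + 960×17000
  = 53460000 + 167010000 + 16320000 = 236790000
Σ Nₕ = 54000 + 57000 + 17000 = 128000
Overall mean = 236790000 / 128000 = 1849.9219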